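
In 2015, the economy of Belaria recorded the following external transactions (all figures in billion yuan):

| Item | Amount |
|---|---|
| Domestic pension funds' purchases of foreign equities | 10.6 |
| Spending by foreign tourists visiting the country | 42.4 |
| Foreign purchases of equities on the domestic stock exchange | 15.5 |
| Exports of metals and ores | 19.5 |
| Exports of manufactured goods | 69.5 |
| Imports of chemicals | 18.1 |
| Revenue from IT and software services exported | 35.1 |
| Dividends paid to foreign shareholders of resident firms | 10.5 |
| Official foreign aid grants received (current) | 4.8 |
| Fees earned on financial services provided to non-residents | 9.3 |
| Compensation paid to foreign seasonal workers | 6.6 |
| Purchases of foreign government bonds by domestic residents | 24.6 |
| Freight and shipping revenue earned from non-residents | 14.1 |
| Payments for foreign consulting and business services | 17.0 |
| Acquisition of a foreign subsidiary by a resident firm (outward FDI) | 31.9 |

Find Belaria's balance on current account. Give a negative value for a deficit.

Goods: 19.5 + 69.5 - 18.1 = 70.9
Services: -17.0 + 42.4 + 9.3 + 35.1 + 14.1 = 83.9
Primary income: -6.6 - 10.5 = -17.1
Secondary income: 4.8
Current account = 70.9 + 83.9 + (-17.1) + 4.8 = 142.5
(Excluded from the current account — financial account: domestic pension funds' purchases of foreign equities 10.6, foreign purchases of equities on the domestic stock exchange 15.5, purchases of foreign government bonds by domestic residents 24.6, acquisition of a foreign subsidiary by a resident firm (outward FDI) 31.9.)

142.5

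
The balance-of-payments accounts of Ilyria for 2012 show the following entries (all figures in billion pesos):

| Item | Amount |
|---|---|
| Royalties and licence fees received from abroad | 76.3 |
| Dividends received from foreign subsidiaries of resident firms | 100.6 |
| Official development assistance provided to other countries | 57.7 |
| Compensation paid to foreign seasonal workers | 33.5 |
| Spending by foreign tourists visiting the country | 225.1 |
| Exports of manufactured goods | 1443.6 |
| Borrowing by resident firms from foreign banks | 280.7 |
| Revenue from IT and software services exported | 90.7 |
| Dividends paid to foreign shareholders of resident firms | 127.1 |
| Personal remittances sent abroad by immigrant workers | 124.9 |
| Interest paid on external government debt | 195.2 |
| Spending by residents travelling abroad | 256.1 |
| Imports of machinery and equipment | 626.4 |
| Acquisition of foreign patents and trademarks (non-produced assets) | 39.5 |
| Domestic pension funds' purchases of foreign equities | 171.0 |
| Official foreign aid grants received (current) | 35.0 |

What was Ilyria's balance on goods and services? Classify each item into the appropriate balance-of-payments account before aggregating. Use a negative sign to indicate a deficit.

Goods: -626.4 + 1443.6 = 817.2
Services: -256.1 + 76.3 + 225.1 + 90.7 = 136.0
Trade balance = 817.2 + 136.0 = 953.2
(Excluded from the trade balance — primary income: dividends received from foreign subsidiaries of resident firms 100.6, compensation paid to foreign seasonal workers 33.5, dividends paid to foreign shareholders of resident firms 127.1, interest paid on external government debt 195.2; secondary income: official development assistance provided to other countries 57.7, personal remittances sent abroad by immigrant workers 124.9, official foreign aid grants received (current) 35.0; financial account: borrowing by resident firms from foreign banks 280.7, domestic pension funds' purchases of foreign equities 171.0; capital account: acquisition of foreign patents and trademarks (non-produced assets) 39.5.)

953.2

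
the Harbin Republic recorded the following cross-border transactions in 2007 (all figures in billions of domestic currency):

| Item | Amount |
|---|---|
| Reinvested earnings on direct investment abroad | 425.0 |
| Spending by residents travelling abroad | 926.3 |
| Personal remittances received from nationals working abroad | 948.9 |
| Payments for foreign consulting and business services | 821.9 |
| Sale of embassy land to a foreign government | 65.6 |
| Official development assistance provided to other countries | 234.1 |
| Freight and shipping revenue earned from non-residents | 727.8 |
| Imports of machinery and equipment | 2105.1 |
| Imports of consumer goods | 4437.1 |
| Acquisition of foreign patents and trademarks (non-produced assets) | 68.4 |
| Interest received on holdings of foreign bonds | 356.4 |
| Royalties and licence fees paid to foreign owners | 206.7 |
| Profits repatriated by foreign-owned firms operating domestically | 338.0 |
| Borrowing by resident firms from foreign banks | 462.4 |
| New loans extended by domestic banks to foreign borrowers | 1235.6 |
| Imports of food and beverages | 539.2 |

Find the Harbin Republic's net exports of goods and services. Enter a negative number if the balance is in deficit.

-8308.5

Goods: -2105.1 - 4437.1 - 539.2 = -7081.4
Services: -821.9 - 926.3 - 206.7 + 727.8 = -1227.1
Trade balance = -7081.4 + (-1227.1) = -8308.5
(Excluded from the trade balance — primary income: reinvested earnings on direct investment abroad 425.0, interest received on holdings of foreign bonds 356.4, profits repatriated by foreign-owned firms operating domestically 338.0; secondary income: personal remittances received from nationals working abroad 948.9, official development assistance provided to other countries 234.1; capital account: sale of embassy land to a foreign government 65.6, acquisition of foreign patents and trademarks (non-produced assets) 68.4; financial account: borrowing by resident firms from foreign banks 462.4, new loans extended by domestic banks to foreign borrowers 1235.6.)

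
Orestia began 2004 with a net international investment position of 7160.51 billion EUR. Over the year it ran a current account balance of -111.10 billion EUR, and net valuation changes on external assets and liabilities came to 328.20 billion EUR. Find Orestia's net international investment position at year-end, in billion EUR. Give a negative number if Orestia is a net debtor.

Change in NIIP = current account + net valuation change = -111.10 + 328.20 = 217.10
End-of-year NIIP = 7160.51 + 217.10 = 7377.61

7377.61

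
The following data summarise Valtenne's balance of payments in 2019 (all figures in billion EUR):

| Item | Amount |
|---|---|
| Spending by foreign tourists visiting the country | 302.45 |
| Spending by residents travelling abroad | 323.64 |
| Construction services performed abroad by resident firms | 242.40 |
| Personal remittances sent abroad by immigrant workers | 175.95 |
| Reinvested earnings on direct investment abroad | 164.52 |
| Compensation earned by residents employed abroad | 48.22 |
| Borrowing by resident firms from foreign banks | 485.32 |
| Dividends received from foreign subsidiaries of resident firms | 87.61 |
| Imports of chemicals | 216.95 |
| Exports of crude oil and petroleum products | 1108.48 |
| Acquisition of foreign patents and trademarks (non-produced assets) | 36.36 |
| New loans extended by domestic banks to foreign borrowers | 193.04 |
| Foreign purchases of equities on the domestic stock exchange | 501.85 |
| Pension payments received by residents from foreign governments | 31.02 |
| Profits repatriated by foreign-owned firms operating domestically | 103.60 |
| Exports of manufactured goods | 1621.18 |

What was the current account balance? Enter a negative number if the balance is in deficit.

2785.74

Goods: -216.95 + 1108.48 + 1621.18 = 2512.71
Services: 302.45 - 323.64 + 242.40 = 221.21
Primary income: 48.22 - 103.60 + 87.61 + 164.52 = 196.75
Secondary income: 31.02 - 175.95 = -144.93
Current account = 2512.71 + 221.21 + 196.75 + (-144.93) = 2785.74
(Excluded from the current account — financial account: borrowing by resident firms from foreign banks 485.32, new loans extended by domestic banks to foreign borrowers 193.04, foreign purchases of equities on the domestic stock exchange 501.85; capital account: acquisition of foreign patents and trademarks (non-produced assets) 36.36.)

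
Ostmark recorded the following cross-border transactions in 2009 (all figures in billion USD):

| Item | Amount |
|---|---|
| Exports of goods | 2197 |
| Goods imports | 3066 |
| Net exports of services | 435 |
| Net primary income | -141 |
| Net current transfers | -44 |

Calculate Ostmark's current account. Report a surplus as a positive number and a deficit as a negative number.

Goods balance = 2197 - 3066 = -869
Services balance = 435
Trade balance (goods + services) = -869 + 435 = -434
Net primary income = -141
Net secondary income = -44
Current account = -434 + (-141) + (-44) = -619

-619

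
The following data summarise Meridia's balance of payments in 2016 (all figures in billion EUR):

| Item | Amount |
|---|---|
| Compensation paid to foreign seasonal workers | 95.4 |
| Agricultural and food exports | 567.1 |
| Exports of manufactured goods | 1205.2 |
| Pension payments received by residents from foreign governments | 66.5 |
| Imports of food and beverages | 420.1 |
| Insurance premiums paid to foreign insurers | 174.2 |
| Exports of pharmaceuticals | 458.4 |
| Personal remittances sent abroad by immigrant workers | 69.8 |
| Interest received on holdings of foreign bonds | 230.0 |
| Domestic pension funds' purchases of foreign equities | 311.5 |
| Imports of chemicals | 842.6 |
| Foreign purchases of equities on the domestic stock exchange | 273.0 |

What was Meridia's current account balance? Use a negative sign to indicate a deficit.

Goods: 1205.2 + 458.4 - 420.1 + 567.1 - 842.6 = 968.0
Services: -174.2
Primary income: 230.0 - 95.4 = 134.6
Secondary income: 66.5 - 69.8 = -3.3
Current account = 968.0 + (-174.2) + 134.6 + (-3.3) = 925.1
(Excluded from the current account — financial account: domestic pension funds' purchases of foreign equities 311.5, foreign purchases of equities on the domestic stock exchange 273.0.)

925.1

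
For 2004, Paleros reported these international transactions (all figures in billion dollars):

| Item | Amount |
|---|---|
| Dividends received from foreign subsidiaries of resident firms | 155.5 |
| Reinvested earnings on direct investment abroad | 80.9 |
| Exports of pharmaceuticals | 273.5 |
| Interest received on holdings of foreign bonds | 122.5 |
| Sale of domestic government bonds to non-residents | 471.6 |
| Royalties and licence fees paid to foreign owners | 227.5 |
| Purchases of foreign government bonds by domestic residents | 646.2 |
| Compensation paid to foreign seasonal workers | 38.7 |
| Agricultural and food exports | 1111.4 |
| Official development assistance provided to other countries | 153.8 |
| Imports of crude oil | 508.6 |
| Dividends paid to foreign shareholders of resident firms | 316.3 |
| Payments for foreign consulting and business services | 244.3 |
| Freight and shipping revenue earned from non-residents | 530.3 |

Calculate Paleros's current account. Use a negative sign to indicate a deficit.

Goods: 273.5 - 508.6 + 1111.4 = 876.3
Services: 530.3 - 227.5 - 244.3 = 58.5
Primary income: -38.7 + 122.5 + 155.5 + 80.9 - 316.3 = 3.9
Secondary income: -153.8
Current account = 876.3 + 58.5 + 3.9 + (-153.8) = 784.9
(Excluded from the current account — financial account: sale of domestic government bonds to non-residents 471.6, purchases of foreign government bonds by domestic residents 646.2.)

784.9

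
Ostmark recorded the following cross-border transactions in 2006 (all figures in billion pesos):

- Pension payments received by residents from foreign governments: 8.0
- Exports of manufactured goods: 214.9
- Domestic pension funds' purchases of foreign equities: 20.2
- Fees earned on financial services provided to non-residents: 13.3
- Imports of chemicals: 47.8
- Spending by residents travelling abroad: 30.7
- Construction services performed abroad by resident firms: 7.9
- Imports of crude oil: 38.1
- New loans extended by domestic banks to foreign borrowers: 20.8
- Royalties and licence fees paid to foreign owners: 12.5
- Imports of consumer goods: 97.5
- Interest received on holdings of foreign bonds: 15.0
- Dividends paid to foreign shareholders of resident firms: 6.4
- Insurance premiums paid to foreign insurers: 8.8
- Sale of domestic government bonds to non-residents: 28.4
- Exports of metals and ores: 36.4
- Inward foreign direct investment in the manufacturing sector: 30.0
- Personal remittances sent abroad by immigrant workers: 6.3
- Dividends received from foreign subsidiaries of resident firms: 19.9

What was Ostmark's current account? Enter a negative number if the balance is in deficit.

67.3

Goods: -47.8 + 214.9 + 36.4 - 97.5 - 38.1 = 67.9
Services: 7.9 - 30.7 + 13.3 - 12.5 - 8.8 = -30.8
Primary income: -6.4 + 19.9 + 15.0 = 28.5
Secondary income: -6.3 + 8.0 = 1.7
Current account = 67.9 + (-30.8) + 28.5 + 1.7 = 67.3
(Excluded from the current account — financial account: domestic pension funds' purchases of foreign equities 20.2, new loans extended by domestic banks to foreign borrowers 20.8, sale of domestic government bonds to non-residents 28.4, inward foreign direct investment in the manufacturing sector 30.0.)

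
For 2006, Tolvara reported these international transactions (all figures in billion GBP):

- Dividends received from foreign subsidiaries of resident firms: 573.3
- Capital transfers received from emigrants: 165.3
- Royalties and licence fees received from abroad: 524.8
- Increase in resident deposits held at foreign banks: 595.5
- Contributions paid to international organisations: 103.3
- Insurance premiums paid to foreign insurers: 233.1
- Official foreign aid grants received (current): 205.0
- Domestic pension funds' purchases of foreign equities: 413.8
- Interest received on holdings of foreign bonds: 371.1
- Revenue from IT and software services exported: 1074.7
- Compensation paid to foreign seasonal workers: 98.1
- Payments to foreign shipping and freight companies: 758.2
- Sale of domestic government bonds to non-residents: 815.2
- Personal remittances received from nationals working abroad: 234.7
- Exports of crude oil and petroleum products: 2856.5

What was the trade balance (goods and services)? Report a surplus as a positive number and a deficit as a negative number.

Goods: 2856.5
Services: 1074.7 + 524.8 - 233.1 - 758.2 = 608.2
Trade balance = 2856.5 + 608.2 = 3464.7
(Excluded from the trade balance — primary income: dividends received from foreign subsidiaries of resident firms 573.3, interest received on holdings of foreign bonds 371.1, compensation paid to foreign seasonal workers 98.1; capital account: capital transfers received from emigrants 165.3; financial account: increase in resident deposits held at foreign banks 595.5, domestic pension funds' purchases of foreign equities 413.8, sale of domestic government bonds to non-residents 815.2; secondary income: contributions paid to international organisations 103.3, official foreign aid grants received (current) 205.0, personal remittances received from nationals working abroad 234.7.)

3464.7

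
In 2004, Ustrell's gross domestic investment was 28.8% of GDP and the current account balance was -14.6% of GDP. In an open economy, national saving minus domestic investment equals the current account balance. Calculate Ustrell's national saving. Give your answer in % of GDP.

14.2

S = I + CA = 28.8 + (-14.6) = 14.2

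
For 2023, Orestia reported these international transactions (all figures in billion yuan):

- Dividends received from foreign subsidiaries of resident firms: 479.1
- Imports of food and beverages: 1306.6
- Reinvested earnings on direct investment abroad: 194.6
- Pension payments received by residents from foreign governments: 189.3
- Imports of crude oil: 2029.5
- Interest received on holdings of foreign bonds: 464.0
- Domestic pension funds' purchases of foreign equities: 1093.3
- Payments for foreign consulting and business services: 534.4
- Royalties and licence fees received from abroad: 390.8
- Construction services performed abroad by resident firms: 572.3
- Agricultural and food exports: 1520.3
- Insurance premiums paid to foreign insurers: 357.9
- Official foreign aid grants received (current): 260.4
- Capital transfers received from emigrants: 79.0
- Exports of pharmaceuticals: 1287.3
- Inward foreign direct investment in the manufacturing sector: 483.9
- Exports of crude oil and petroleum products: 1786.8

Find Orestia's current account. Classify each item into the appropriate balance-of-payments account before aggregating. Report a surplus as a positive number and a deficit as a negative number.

2916.5

Goods: 1786.8 - 2029.5 + 1287.3 - 1306.6 + 1520.3 = 1258.3
Services: 572.3 + 390.8 - 357.9 - 534.4 = 70.8
Primary income: 194.6 + 464.0 + 479.1 = 1137.7
Secondary income: 189.3 + 260.4 = 449.7
Current account = 1258.3 + 70.8 + 1137.7 + 449.7 = 2916.5
(Excluded from the current account — financial account: domestic pension funds' purchases of foreign equities 1093.3, inward foreign direct investment in the manufacturing sector 483.9; capital account: capital transfers received from emigrants 79.0.)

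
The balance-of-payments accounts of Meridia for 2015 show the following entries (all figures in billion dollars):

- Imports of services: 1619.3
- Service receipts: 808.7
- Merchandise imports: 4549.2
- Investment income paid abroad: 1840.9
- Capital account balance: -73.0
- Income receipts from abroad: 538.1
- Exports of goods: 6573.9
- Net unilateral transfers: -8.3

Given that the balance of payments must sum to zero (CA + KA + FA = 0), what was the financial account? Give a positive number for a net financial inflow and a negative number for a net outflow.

Goods balance = 6573.9 - 4549.2 = 2024.7
Services balance = 808.7 - 1619.3 = -810.6
Trade balance (goods + services) = 2024.7 + (-810.6) = 1214.1
Net primary income = 538.1 - 1840.9 = -1302.8
Net secondary income = -8.3
Current account = 1214.1 + (-1302.8) + (-8.3) = -97.0
Financial account = -(-97.0 + (-73.0)) = 170.0

170.0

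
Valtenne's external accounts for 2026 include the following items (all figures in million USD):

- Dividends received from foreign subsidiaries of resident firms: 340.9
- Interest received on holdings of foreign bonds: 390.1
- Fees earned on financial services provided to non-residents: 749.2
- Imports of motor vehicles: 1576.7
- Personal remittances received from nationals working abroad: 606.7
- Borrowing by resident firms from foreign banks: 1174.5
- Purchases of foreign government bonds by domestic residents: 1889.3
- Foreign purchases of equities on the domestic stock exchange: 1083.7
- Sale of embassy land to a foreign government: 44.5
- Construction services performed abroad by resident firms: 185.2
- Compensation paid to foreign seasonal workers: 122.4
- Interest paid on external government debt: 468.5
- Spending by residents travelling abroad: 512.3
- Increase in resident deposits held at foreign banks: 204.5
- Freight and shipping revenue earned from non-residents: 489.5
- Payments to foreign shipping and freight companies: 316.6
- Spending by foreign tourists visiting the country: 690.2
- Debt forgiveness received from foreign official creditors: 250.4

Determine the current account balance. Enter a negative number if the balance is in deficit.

455.3

Goods: -1576.7
Services: -512.3 + 185.2 + 690.2 - 316.6 + 749.2 + 489.5 = 1285.2
Primary income: 340.9 - 468.5 - 122.4 + 390.1 = 140.1
Secondary income: 606.7
Current account = (-1576.7) + 1285.2 + 140.1 + 606.7 = 455.3
(Excluded from the current account — financial account: borrowing by resident firms from foreign banks 1174.5, purchases of foreign government bonds by domestic residents 1889.3, foreign purchases of equities on the domestic stock exchange 1083.7, increase in resident deposits held at foreign banks 204.5; capital account: sale of embassy land to a foreign government 44.5, debt forgiveness received from foreign official creditors 250.4.)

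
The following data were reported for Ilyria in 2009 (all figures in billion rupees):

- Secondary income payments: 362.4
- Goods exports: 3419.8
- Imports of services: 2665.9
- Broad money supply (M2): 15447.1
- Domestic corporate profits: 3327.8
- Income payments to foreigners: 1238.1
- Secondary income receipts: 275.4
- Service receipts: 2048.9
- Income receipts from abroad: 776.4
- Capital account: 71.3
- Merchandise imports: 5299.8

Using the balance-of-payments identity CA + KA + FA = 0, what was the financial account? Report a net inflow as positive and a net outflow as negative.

2974.4

Goods balance = 3419.8 - 5299.8 = -1880.0
Services balance = 2048.9 - 2665.9 = -617.0
Trade balance (goods + services) = -1880.0 + (-617.0) = -2497.0
Net primary income = 776.4 - 1238.1 = -461.7
Net secondary income = 275.4 - 362.4 = -87.0
Current account = -2497.0 + (-461.7) + (-87.0) = -3045.7
Financial account = -(-3045.7 + 71.3) = 2974.4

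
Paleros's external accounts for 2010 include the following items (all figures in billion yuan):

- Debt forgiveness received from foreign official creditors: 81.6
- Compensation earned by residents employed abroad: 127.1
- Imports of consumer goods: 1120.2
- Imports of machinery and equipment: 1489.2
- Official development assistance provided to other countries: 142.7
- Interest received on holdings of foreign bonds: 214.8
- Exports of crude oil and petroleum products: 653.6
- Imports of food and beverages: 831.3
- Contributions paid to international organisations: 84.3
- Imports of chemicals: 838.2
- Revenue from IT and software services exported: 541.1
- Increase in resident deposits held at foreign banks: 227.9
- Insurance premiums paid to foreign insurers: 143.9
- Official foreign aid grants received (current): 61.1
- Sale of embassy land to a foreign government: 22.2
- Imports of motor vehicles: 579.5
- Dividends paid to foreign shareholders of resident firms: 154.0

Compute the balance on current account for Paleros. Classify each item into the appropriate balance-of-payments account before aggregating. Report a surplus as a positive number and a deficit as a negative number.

Goods: 653.6 - 1489.2 - 831.3 - 838.2 - 1120.2 - 579.5 = -4204.8
Services: 541.1 - 143.9 = 397.2
Primary income: 214.8 - 154.0 + 127.1 = 187.9
Secondary income: -142.7 - 84.3 + 61.1 = -165.9
Current account = (-4204.8) + 397.2 + 187.9 + (-165.9) = -3785.6
(Excluded from the current account — capital account: debt forgiveness received from foreign official creditors 81.6, sale of embassy land to a foreign government 22.2; financial account: increase in resident deposits held at foreign banks 227.9.)

-3785.6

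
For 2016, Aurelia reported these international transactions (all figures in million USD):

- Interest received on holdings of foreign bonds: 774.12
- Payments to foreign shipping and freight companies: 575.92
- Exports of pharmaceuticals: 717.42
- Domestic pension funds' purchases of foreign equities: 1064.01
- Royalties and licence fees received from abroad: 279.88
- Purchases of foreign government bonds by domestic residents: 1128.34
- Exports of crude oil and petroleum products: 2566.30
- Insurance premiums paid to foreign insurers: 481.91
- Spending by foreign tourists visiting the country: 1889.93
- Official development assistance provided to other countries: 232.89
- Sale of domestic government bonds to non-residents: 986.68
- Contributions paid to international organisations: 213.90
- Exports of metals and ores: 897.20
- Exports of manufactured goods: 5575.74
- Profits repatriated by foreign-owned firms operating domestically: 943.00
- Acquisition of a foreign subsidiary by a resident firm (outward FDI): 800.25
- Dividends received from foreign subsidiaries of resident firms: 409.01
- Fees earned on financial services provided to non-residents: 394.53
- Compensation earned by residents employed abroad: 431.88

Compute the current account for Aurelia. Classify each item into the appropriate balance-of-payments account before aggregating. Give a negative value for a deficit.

Goods: 897.20 + 717.42 + 5575.74 + 2566.30 = 9756.66
Services: 394.53 + 279.88 + 1889.93 - 481.91 - 575.92 = 1506.51
Primary income: 431.88 - 943.00 + 774.12 + 409.01 = 672.01
Secondary income: -213.90 - 232.89 = -446.79
Current account = 9756.66 + 1506.51 + 672.01 + (-446.79) = 11488.39
(Excluded from the current account — financial account: domestic pension funds' purchases of foreign equities 1064.01, purchases of foreign government bonds by domestic residents 1128.34, sale of domestic government bonds to non-residents 986.68, acquisition of a foreign subsidiary by a resident firm (outward FDI) 800.25.)

11488.39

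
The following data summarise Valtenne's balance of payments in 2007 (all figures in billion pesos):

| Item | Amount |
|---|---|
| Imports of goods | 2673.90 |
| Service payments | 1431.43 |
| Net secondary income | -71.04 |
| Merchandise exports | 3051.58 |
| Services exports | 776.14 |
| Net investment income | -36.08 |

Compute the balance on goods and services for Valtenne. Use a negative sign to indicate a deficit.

-277.61

Goods balance = 3051.58 - 2673.90 = 377.68
Services balance = 776.14 - 1431.43 = -655.29
Trade balance (goods + services) = 377.68 + (-655.29) = -277.61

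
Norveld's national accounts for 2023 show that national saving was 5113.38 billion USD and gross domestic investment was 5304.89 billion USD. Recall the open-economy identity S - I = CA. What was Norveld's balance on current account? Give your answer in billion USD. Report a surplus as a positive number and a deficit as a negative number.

-191.51

CA = S - I = 5113.38 - 5304.89 = -191.51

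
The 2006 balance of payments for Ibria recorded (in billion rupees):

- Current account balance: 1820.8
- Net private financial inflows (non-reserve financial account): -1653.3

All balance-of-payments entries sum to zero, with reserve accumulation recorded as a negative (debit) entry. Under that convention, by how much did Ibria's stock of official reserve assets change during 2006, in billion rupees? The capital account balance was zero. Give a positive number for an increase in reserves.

Official reserve transactions balance = -(1820.8 + (-1653.3)) = -167.5
An accumulation of reserves is recorded as a debit (negative entry), so the change in the stock of reserves is the negative of that balance.
Change in official reserves = -(-167.5) = 167.5

167.5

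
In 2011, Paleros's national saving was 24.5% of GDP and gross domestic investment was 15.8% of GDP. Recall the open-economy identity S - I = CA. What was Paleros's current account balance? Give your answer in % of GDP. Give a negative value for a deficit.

S - I = CA (net lending to the rest of the world).
CA = S - I = 24.5 - 15.8 = 8.7

8.7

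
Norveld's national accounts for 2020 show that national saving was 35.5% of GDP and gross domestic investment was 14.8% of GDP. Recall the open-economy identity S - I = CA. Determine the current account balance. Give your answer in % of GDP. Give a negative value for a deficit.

S - I = CA (net lending to the rest of the world).
CA = S - I = 35.5 - 14.8 = 20.7

20.7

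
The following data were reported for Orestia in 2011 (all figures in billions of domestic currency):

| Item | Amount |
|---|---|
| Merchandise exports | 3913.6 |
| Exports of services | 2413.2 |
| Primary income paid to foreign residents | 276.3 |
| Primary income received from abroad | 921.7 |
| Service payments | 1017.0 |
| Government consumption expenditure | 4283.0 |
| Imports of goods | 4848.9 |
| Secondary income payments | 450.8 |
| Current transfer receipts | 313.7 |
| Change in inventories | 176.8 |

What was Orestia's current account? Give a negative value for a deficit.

969.2

Goods balance = 3913.6 - 4848.9 = -935.3
Services balance = 2413.2 - 1017.0 = 1396.2
Trade balance (goods + services) = -935.3 + 1396.2 = 460.9
Net primary income = 921.7 - 276.3 = 645.4
Net secondary income = 313.7 - 450.8 = -137.1
Current account = 460.9 + 645.4 + (-137.1) = 969.2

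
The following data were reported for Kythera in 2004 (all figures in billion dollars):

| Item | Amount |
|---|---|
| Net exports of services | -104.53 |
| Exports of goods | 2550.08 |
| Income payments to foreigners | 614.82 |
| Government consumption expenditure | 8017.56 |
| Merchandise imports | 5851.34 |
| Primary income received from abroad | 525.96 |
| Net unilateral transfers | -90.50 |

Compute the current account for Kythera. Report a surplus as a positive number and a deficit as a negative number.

-3585.15

Goods balance = 2550.08 - 5851.34 = -3301.26
Services balance = -104.53
Trade balance (goods + services) = -3301.26 + (-104.53) = -3405.79
Net primary income = 525.96 - 614.82 = -88.86
Net secondary income = -90.50
Current account = -3405.79 + (-88.86) + (-90.50) = -3585.15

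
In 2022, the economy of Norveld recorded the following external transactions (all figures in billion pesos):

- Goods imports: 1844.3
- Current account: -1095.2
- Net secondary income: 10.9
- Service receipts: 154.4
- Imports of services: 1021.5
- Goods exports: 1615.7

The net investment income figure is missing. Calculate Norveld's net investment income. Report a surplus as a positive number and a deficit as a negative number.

-10.4

Current account = goods balance + services balance + net primary income + net secondary income
Sum of the known components = -1084.8
Net investment income = CA - (known components) = -1095.2 - (-1084.8) = -10.4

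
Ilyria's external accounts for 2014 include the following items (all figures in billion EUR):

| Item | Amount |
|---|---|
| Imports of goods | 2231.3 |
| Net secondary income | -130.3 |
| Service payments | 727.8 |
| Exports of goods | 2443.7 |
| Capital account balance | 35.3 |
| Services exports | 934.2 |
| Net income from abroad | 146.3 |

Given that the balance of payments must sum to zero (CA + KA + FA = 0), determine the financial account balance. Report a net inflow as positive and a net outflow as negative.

-470.1

Goods balance = 2443.7 - 2231.3 = 212.4
Services balance = 934.2 - 727.8 = 206.4
Trade balance (goods + services) = 212.4 + 206.4 = 418.8
Net primary income = 146.3
Net secondary income = -130.3
Current account = 418.8 + 146.3 + (-130.3) = 434.8
Financial account = -(434.8 + 35.3) = -470.1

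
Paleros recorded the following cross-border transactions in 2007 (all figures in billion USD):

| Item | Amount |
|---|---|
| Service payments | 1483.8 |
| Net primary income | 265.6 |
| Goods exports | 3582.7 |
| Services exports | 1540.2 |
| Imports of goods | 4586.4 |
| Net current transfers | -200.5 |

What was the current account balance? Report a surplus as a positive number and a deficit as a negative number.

Goods balance = 3582.7 - 4586.4 = -1003.7
Services balance = 1540.2 - 1483.8 = 56.4
Trade balance (goods + services) = -1003.7 + 56.4 = -947.3
Net primary income = 265.6
Net secondary income = -200.5
Current account = -947.3 + 265.6 + (-200.5) = -882.2

-882.2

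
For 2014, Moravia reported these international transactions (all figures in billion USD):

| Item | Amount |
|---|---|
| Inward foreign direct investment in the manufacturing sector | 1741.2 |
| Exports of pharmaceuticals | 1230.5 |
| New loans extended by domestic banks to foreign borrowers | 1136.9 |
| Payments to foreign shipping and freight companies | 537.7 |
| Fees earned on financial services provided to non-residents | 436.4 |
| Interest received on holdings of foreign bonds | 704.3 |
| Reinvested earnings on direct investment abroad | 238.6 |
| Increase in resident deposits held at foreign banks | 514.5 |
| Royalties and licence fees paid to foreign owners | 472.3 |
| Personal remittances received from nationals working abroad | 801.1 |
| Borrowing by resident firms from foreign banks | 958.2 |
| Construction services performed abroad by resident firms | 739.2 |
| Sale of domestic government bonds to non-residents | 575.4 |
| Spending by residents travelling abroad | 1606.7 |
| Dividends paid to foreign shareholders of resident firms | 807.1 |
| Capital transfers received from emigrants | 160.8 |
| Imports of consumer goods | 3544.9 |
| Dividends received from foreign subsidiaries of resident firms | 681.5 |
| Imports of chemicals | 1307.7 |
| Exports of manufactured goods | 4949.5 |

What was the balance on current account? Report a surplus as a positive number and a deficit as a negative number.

1504.7

Goods: -3544.9 + 4949.5 + 1230.5 - 1307.7 = 1327.4
Services: -537.7 - 1606.7 + 436.4 + 739.2 - 472.3 = -1441.1
Primary income: 681.5 - 807.1 + 704.3 + 238.6 = 817.3
Secondary income: 801.1
Current account = 1327.4 + (-1441.1) + 817.3 + 801.1 = 1504.7
(Excluded from the current account — financial account: inward foreign direct investment in the manufacturing sector 1741.2, new loans extended by domestic banks to foreign borrowers 1136.9, increase in resident deposits held at foreign banks 514.5, borrowing by resident firms from foreign banks 958.2, sale of domestic government bonds to non-residents 575.4; capital account: capital transfers received from emigrants 160.8.)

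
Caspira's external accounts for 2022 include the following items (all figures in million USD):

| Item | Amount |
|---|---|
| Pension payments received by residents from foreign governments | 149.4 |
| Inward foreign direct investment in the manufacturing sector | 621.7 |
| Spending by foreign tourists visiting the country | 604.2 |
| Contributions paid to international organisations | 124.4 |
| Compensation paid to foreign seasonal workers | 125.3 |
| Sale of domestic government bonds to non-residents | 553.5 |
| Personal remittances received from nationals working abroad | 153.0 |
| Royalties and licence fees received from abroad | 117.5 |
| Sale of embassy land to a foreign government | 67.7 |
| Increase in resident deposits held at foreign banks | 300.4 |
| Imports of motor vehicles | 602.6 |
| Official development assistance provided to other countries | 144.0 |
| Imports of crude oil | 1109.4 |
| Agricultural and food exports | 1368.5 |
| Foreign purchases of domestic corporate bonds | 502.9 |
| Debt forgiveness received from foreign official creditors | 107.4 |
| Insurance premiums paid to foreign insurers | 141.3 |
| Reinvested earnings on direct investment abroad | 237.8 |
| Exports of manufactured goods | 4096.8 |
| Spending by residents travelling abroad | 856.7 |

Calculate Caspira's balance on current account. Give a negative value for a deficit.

3623.5

Goods: -1109.4 + 1368.5 - 602.6 + 4096.8 = 3753.3
Services: 604.2 + 117.5 - 856.7 - 141.3 = -276.3
Primary income: -125.3 + 237.8 = 112.5
Secondary income: -124.4 - 144.0 + 153.0 + 149.4 = 34.0
Current account = 3753.3 + (-276.3) + 112.5 + 34.0 = 3623.5
(Excluded from the current account — financial account: inward foreign direct investment in the manufacturing sector 621.7, sale of domestic government bonds to non-residents 553.5, increase in resident deposits held at foreign banks 300.4, foreign purchases of domestic corporate bonds 502.9; capital account: sale of embassy land to a foreign government 67.7, debt forgiveness received from foreign official creditors 107.4.)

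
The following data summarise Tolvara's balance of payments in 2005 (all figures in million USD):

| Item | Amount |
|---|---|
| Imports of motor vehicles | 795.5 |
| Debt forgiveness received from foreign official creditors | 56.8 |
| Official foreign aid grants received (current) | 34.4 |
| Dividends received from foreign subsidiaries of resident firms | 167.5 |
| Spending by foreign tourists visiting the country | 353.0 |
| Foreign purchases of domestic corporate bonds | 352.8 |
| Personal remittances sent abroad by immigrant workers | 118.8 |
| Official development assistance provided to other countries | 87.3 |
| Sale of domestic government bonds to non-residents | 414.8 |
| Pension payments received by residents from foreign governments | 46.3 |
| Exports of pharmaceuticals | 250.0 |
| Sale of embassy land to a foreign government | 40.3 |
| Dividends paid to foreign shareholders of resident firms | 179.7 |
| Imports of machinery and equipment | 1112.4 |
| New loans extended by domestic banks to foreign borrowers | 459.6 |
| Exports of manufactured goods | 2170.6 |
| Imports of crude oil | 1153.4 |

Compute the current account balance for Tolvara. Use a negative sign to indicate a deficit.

-425.3

Goods: 2170.6 - 1153.4 - 1112.4 - 795.5 + 250.0 = -640.7
Services: 353.0
Primary income: 167.5 - 179.7 = -12.2
Secondary income: 46.3 - 87.3 + 34.4 - 118.8 = -125.4
Current account = (-640.7) + 353.0 + (-12.2) + (-125.4) = -425.3
(Excluded from the current account — capital account: debt forgiveness received from foreign official creditors 56.8, sale of embassy land to a foreign government 40.3; financial account: foreign purchases of domestic corporate bonds 352.8, sale of domestic government bonds to non-residents 414.8, new loans extended by domestic banks to foreign borrowers 459.6.)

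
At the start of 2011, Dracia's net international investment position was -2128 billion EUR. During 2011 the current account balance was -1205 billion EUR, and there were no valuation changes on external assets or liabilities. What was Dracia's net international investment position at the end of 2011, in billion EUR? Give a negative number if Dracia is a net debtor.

With no valuation effects, change in NIIP = current account = -1205
End-of-year NIIP = -2128 + (-1205) = -3333

-3333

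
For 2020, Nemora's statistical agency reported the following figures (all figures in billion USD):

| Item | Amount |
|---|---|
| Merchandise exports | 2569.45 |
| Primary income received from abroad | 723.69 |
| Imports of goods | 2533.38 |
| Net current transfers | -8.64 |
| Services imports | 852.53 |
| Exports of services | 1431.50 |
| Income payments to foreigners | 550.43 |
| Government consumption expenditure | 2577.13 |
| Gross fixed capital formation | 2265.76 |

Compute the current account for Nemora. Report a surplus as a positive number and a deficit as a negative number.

779.66

Goods balance = 2569.45 - 2533.38 = 36.07
Services balance = 1431.50 - 852.53 = 578.97
Trade balance (goods + services) = 36.07 + 578.97 = 615.04
Net primary income = 723.69 - 550.43 = 173.26
Net secondary income = -8.64
Current account = 615.04 + 173.26 + (-8.64) = 779.66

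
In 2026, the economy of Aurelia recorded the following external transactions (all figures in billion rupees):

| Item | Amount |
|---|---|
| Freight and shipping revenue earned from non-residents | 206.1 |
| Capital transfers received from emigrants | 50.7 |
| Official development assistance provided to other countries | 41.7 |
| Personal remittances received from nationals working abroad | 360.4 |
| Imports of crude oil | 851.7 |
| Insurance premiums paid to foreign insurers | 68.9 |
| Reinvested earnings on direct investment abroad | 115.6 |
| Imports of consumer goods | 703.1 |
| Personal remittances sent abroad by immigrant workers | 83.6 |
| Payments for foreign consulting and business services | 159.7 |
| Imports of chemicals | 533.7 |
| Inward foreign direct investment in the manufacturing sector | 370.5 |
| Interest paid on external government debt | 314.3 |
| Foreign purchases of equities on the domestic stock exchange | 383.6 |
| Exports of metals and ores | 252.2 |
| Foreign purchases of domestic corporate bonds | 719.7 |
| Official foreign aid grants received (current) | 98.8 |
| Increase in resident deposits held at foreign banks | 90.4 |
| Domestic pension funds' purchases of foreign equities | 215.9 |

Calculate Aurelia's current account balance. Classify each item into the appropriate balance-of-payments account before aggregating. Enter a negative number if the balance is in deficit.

-1723.6

Goods: -703.1 + 252.2 - 851.7 - 533.7 = -1836.3
Services: -159.7 - 68.9 + 206.1 = -22.5
Primary income: 115.6 - 314.3 = -198.7
Secondary income: -41.7 + 360.4 - 83.6 + 98.8 = 333.9
Current account = (-1836.3) + (-22.5) + (-198.7) + 333.9 = -1723.6
(Excluded from the current account — capital account: capital transfers received from emigrants 50.7; financial account: inward foreign direct investment in the manufacturing sector 370.5, foreign purchases of equities on the domestic stock exchange 383.6, foreign purchases of domestic corporate bonds 719.7, increase in resident deposits held at foreign banks 90.4, domestic pension funds' purchases of foreign equities 215.9.)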